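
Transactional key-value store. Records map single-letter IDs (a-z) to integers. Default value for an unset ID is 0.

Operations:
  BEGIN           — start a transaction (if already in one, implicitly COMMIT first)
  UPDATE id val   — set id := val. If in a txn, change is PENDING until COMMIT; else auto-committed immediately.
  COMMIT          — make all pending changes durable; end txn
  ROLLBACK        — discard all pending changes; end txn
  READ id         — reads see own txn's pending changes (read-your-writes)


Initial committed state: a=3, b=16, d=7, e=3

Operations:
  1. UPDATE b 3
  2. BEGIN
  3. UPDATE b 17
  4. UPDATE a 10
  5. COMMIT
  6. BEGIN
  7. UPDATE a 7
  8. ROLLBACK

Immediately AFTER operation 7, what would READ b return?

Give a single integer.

Answer: 17

Derivation:
Initial committed: {a=3, b=16, d=7, e=3}
Op 1: UPDATE b=3 (auto-commit; committed b=3)
Op 2: BEGIN: in_txn=True, pending={}
Op 3: UPDATE b=17 (pending; pending now {b=17})
Op 4: UPDATE a=10 (pending; pending now {a=10, b=17})
Op 5: COMMIT: merged ['a', 'b'] into committed; committed now {a=10, b=17, d=7, e=3}
Op 6: BEGIN: in_txn=True, pending={}
Op 7: UPDATE a=7 (pending; pending now {a=7})
After op 7: visible(b) = 17 (pending={a=7}, committed={a=10, b=17, d=7, e=3})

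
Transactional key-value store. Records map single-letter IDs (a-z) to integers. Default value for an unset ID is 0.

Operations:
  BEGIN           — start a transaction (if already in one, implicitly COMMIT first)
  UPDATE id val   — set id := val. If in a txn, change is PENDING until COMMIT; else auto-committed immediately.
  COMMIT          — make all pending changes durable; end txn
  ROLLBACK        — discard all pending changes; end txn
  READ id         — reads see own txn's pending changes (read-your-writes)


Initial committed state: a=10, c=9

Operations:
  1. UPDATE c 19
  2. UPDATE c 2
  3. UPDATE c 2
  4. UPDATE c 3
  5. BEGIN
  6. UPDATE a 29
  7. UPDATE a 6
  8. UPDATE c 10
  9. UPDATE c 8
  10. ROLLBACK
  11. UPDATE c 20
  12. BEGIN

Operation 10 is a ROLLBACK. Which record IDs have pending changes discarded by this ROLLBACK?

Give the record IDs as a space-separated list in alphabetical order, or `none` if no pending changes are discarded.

Answer: a c

Derivation:
Initial committed: {a=10, c=9}
Op 1: UPDATE c=19 (auto-commit; committed c=19)
Op 2: UPDATE c=2 (auto-commit; committed c=2)
Op 3: UPDATE c=2 (auto-commit; committed c=2)
Op 4: UPDATE c=3 (auto-commit; committed c=3)
Op 5: BEGIN: in_txn=True, pending={}
Op 6: UPDATE a=29 (pending; pending now {a=29})
Op 7: UPDATE a=6 (pending; pending now {a=6})
Op 8: UPDATE c=10 (pending; pending now {a=6, c=10})
Op 9: UPDATE c=8 (pending; pending now {a=6, c=8})
Op 10: ROLLBACK: discarded pending ['a', 'c']; in_txn=False
Op 11: UPDATE c=20 (auto-commit; committed c=20)
Op 12: BEGIN: in_txn=True, pending={}
ROLLBACK at op 10 discards: ['a', 'c']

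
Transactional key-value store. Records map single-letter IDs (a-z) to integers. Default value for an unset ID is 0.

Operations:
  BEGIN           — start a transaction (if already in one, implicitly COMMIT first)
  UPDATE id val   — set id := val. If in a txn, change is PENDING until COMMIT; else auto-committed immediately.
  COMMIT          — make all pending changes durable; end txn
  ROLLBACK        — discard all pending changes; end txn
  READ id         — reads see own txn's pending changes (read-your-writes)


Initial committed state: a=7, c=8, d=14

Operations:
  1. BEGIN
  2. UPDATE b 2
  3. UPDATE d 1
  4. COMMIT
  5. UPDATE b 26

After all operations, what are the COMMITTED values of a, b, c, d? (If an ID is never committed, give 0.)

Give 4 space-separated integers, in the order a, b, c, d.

Initial committed: {a=7, c=8, d=14}
Op 1: BEGIN: in_txn=True, pending={}
Op 2: UPDATE b=2 (pending; pending now {b=2})
Op 3: UPDATE d=1 (pending; pending now {b=2, d=1})
Op 4: COMMIT: merged ['b', 'd'] into committed; committed now {a=7, b=2, c=8, d=1}
Op 5: UPDATE b=26 (auto-commit; committed b=26)
Final committed: {a=7, b=26, c=8, d=1}

Answer: 7 26 8 1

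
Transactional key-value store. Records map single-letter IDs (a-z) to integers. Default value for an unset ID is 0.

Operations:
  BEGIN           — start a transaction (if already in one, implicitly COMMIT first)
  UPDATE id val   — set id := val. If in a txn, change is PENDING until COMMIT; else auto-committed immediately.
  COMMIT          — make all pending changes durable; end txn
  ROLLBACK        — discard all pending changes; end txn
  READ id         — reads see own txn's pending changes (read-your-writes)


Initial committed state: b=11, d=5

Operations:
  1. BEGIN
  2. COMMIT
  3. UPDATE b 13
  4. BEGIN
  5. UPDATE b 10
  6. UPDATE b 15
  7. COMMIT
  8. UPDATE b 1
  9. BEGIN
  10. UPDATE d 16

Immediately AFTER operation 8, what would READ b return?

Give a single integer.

Answer: 1

Derivation:
Initial committed: {b=11, d=5}
Op 1: BEGIN: in_txn=True, pending={}
Op 2: COMMIT: merged [] into committed; committed now {b=11, d=5}
Op 3: UPDATE b=13 (auto-commit; committed b=13)
Op 4: BEGIN: in_txn=True, pending={}
Op 5: UPDATE b=10 (pending; pending now {b=10})
Op 6: UPDATE b=15 (pending; pending now {b=15})
Op 7: COMMIT: merged ['b'] into committed; committed now {b=15, d=5}
Op 8: UPDATE b=1 (auto-commit; committed b=1)
After op 8: visible(b) = 1 (pending={}, committed={b=1, d=5})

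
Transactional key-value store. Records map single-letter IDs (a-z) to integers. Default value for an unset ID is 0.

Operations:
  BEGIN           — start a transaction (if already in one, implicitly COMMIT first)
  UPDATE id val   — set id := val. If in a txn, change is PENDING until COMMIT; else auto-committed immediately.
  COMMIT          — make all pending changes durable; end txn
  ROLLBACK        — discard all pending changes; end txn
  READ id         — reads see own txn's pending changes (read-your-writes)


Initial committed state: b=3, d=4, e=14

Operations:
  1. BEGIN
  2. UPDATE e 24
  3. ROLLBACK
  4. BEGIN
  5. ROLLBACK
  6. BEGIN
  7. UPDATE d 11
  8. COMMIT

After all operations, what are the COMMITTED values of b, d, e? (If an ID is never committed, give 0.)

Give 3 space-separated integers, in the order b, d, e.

Initial committed: {b=3, d=4, e=14}
Op 1: BEGIN: in_txn=True, pending={}
Op 2: UPDATE e=24 (pending; pending now {e=24})
Op 3: ROLLBACK: discarded pending ['e']; in_txn=False
Op 4: BEGIN: in_txn=True, pending={}
Op 5: ROLLBACK: discarded pending []; in_txn=False
Op 6: BEGIN: in_txn=True, pending={}
Op 7: UPDATE d=11 (pending; pending now {d=11})
Op 8: COMMIT: merged ['d'] into committed; committed now {b=3, d=11, e=14}
Final committed: {b=3, d=11, e=14}

Answer: 3 11 14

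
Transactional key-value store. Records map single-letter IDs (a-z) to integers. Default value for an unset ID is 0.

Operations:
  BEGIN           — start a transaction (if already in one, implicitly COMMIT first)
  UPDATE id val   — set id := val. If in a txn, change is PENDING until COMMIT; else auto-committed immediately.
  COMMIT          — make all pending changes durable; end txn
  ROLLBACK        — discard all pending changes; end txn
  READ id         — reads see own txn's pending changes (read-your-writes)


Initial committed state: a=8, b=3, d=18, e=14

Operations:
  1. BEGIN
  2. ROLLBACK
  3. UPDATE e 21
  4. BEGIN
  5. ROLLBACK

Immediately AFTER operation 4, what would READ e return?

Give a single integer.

Initial committed: {a=8, b=3, d=18, e=14}
Op 1: BEGIN: in_txn=True, pending={}
Op 2: ROLLBACK: discarded pending []; in_txn=False
Op 3: UPDATE e=21 (auto-commit; committed e=21)
Op 4: BEGIN: in_txn=True, pending={}
After op 4: visible(e) = 21 (pending={}, committed={a=8, b=3, d=18, e=21})

Answer: 21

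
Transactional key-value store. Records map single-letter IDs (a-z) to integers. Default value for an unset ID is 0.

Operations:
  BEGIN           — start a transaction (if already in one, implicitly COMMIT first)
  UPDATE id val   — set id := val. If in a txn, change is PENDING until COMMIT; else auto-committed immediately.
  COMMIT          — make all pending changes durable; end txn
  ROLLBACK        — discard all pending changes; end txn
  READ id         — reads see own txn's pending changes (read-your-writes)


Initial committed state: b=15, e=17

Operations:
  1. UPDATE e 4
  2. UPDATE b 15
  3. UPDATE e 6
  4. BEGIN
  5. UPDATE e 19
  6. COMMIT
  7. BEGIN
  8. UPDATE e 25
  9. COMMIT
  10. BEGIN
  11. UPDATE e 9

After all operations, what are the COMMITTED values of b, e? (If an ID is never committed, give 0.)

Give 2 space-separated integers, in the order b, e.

Answer: 15 25

Derivation:
Initial committed: {b=15, e=17}
Op 1: UPDATE e=4 (auto-commit; committed e=4)
Op 2: UPDATE b=15 (auto-commit; committed b=15)
Op 3: UPDATE e=6 (auto-commit; committed e=6)
Op 4: BEGIN: in_txn=True, pending={}
Op 5: UPDATE e=19 (pending; pending now {e=19})
Op 6: COMMIT: merged ['e'] into committed; committed now {b=15, e=19}
Op 7: BEGIN: in_txn=True, pending={}
Op 8: UPDATE e=25 (pending; pending now {e=25})
Op 9: COMMIT: merged ['e'] into committed; committed now {b=15, e=25}
Op 10: BEGIN: in_txn=True, pending={}
Op 11: UPDATE e=9 (pending; pending now {e=9})
Final committed: {b=15, e=25}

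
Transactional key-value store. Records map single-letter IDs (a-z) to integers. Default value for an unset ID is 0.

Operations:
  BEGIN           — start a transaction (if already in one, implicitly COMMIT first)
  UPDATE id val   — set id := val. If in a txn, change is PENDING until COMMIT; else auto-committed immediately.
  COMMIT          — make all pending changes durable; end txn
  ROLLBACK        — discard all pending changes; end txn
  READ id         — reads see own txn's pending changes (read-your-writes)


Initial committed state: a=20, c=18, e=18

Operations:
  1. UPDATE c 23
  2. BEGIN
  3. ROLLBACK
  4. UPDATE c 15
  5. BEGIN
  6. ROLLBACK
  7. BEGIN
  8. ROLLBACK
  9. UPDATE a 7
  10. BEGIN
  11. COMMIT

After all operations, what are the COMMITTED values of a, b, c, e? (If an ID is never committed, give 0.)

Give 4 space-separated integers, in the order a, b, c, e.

Answer: 7 0 15 18

Derivation:
Initial committed: {a=20, c=18, e=18}
Op 1: UPDATE c=23 (auto-commit; committed c=23)
Op 2: BEGIN: in_txn=True, pending={}
Op 3: ROLLBACK: discarded pending []; in_txn=False
Op 4: UPDATE c=15 (auto-commit; committed c=15)
Op 5: BEGIN: in_txn=True, pending={}
Op 6: ROLLBACK: discarded pending []; in_txn=False
Op 7: BEGIN: in_txn=True, pending={}
Op 8: ROLLBACK: discarded pending []; in_txn=False
Op 9: UPDATE a=7 (auto-commit; committed a=7)
Op 10: BEGIN: in_txn=True, pending={}
Op 11: COMMIT: merged [] into committed; committed now {a=7, c=15, e=18}
Final committed: {a=7, c=15, e=18}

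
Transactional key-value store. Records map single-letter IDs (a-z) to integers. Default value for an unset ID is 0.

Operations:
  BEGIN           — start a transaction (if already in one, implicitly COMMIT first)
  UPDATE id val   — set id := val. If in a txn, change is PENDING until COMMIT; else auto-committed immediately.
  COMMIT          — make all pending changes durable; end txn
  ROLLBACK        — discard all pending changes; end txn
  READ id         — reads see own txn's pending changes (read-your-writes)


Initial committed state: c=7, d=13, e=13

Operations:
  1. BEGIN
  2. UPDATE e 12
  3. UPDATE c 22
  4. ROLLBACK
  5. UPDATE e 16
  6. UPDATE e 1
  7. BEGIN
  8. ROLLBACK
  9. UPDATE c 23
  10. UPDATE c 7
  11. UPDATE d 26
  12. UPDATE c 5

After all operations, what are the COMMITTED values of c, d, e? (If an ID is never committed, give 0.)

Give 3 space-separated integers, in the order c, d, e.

Initial committed: {c=7, d=13, e=13}
Op 1: BEGIN: in_txn=True, pending={}
Op 2: UPDATE e=12 (pending; pending now {e=12})
Op 3: UPDATE c=22 (pending; pending now {c=22, e=12})
Op 4: ROLLBACK: discarded pending ['c', 'e']; in_txn=False
Op 5: UPDATE e=16 (auto-commit; committed e=16)
Op 6: UPDATE e=1 (auto-commit; committed e=1)
Op 7: BEGIN: in_txn=True, pending={}
Op 8: ROLLBACK: discarded pending []; in_txn=False
Op 9: UPDATE c=23 (auto-commit; committed c=23)
Op 10: UPDATE c=7 (auto-commit; committed c=7)
Op 11: UPDATE d=26 (auto-commit; committed d=26)
Op 12: UPDATE c=5 (auto-commit; committed c=5)
Final committed: {c=5, d=26, e=1}

Answer: 5 26 1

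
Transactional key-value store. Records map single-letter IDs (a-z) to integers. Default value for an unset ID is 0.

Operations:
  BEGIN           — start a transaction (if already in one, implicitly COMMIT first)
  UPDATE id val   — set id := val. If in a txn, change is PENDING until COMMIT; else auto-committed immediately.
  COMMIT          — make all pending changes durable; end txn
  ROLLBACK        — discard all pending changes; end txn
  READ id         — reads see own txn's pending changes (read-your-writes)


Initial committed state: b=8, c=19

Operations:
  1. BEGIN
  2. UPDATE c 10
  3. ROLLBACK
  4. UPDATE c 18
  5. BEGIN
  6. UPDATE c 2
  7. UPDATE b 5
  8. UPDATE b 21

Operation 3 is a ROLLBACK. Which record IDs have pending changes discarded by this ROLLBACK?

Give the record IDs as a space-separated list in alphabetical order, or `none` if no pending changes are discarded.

Initial committed: {b=8, c=19}
Op 1: BEGIN: in_txn=True, pending={}
Op 2: UPDATE c=10 (pending; pending now {c=10})
Op 3: ROLLBACK: discarded pending ['c']; in_txn=False
Op 4: UPDATE c=18 (auto-commit; committed c=18)
Op 5: BEGIN: in_txn=True, pending={}
Op 6: UPDATE c=2 (pending; pending now {c=2})
Op 7: UPDATE b=5 (pending; pending now {b=5, c=2})
Op 8: UPDATE b=21 (pending; pending now {b=21, c=2})
ROLLBACK at op 3 discards: ['c']

Answer: c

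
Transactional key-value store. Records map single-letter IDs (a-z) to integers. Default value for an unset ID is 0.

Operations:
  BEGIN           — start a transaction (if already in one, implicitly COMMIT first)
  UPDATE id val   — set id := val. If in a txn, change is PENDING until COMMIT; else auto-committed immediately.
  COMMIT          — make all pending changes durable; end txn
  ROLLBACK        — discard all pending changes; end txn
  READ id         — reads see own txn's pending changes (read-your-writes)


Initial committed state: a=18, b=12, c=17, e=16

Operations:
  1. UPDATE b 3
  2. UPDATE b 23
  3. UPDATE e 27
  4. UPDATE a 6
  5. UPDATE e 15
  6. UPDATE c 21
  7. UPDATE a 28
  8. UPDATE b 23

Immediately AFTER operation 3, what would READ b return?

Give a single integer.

Initial committed: {a=18, b=12, c=17, e=16}
Op 1: UPDATE b=3 (auto-commit; committed b=3)
Op 2: UPDATE b=23 (auto-commit; committed b=23)
Op 3: UPDATE e=27 (auto-commit; committed e=27)
After op 3: visible(b) = 23 (pending={}, committed={a=18, b=23, c=17, e=27})

Answer: 23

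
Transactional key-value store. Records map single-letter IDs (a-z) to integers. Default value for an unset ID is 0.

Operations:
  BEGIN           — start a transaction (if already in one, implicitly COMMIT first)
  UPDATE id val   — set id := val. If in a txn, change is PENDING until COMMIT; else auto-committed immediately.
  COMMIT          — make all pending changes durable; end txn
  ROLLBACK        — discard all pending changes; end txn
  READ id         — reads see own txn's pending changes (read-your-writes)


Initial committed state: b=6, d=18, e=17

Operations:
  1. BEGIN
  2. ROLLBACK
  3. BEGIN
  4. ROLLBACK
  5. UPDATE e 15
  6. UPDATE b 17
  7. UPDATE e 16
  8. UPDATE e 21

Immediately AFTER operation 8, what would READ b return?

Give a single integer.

Answer: 17

Derivation:
Initial committed: {b=6, d=18, e=17}
Op 1: BEGIN: in_txn=True, pending={}
Op 2: ROLLBACK: discarded pending []; in_txn=False
Op 3: BEGIN: in_txn=True, pending={}
Op 4: ROLLBACK: discarded pending []; in_txn=False
Op 5: UPDATE e=15 (auto-commit; committed e=15)
Op 6: UPDATE b=17 (auto-commit; committed b=17)
Op 7: UPDATE e=16 (auto-commit; committed e=16)
Op 8: UPDATE e=21 (auto-commit; committed e=21)
After op 8: visible(b) = 17 (pending={}, committed={b=17, d=18, e=21})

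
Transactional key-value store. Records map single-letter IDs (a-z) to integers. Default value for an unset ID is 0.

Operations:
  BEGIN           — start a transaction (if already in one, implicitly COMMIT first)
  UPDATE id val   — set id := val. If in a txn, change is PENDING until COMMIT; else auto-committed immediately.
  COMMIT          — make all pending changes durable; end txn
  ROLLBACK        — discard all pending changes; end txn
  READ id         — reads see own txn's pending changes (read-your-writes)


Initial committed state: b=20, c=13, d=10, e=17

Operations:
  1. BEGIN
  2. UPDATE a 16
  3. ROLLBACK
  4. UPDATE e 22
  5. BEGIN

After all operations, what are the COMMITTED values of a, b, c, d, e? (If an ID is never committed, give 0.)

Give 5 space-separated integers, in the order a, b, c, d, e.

Initial committed: {b=20, c=13, d=10, e=17}
Op 1: BEGIN: in_txn=True, pending={}
Op 2: UPDATE a=16 (pending; pending now {a=16})
Op 3: ROLLBACK: discarded pending ['a']; in_txn=False
Op 4: UPDATE e=22 (auto-commit; committed e=22)
Op 5: BEGIN: in_txn=True, pending={}
Final committed: {b=20, c=13, d=10, e=22}

Answer: 0 20 13 10 22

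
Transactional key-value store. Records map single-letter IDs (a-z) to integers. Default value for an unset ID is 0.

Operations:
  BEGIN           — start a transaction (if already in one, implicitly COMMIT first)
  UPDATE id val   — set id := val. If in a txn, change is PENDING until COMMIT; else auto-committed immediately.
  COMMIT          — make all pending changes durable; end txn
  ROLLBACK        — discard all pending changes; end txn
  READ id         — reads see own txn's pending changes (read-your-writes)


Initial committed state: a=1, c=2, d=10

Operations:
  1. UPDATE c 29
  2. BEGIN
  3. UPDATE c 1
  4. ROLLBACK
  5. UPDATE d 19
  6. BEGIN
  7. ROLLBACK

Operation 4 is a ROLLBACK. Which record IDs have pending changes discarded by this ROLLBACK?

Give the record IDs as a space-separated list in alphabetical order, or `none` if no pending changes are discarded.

Initial committed: {a=1, c=2, d=10}
Op 1: UPDATE c=29 (auto-commit; committed c=29)
Op 2: BEGIN: in_txn=True, pending={}
Op 3: UPDATE c=1 (pending; pending now {c=1})
Op 4: ROLLBACK: discarded pending ['c']; in_txn=False
Op 5: UPDATE d=19 (auto-commit; committed d=19)
Op 6: BEGIN: in_txn=True, pending={}
Op 7: ROLLBACK: discarded pending []; in_txn=False
ROLLBACK at op 4 discards: ['c']

Answer: c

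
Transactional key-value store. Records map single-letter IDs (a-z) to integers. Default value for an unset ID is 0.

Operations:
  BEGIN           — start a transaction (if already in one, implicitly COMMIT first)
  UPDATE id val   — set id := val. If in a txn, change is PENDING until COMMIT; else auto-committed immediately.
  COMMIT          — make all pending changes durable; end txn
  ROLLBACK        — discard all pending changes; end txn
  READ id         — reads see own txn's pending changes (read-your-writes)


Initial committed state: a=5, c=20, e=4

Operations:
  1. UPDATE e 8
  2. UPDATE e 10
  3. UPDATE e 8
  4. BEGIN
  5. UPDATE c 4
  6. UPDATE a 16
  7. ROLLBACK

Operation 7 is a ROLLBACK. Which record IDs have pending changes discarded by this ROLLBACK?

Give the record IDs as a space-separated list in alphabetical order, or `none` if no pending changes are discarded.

Initial committed: {a=5, c=20, e=4}
Op 1: UPDATE e=8 (auto-commit; committed e=8)
Op 2: UPDATE e=10 (auto-commit; committed e=10)
Op 3: UPDATE e=8 (auto-commit; committed e=8)
Op 4: BEGIN: in_txn=True, pending={}
Op 5: UPDATE c=4 (pending; pending now {c=4})
Op 6: UPDATE a=16 (pending; pending now {a=16, c=4})
Op 7: ROLLBACK: discarded pending ['a', 'c']; in_txn=False
ROLLBACK at op 7 discards: ['a', 'c']

Answer: a c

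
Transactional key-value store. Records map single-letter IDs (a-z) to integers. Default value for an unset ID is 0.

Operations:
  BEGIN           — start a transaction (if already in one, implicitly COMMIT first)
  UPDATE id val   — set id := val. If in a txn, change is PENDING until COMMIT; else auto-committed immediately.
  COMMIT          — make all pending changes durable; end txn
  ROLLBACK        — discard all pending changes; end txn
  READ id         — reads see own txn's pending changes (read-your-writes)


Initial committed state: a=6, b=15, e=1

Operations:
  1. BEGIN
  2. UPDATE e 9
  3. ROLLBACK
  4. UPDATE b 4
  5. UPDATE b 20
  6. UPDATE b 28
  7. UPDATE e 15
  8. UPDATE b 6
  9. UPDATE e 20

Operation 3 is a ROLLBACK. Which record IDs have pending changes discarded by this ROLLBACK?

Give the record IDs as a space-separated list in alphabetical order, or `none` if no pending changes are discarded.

Answer: e

Derivation:
Initial committed: {a=6, b=15, e=1}
Op 1: BEGIN: in_txn=True, pending={}
Op 2: UPDATE e=9 (pending; pending now {e=9})
Op 3: ROLLBACK: discarded pending ['e']; in_txn=False
Op 4: UPDATE b=4 (auto-commit; committed b=4)
Op 5: UPDATE b=20 (auto-commit; committed b=20)
Op 6: UPDATE b=28 (auto-commit; committed b=28)
Op 7: UPDATE e=15 (auto-commit; committed e=15)
Op 8: UPDATE b=6 (auto-commit; committed b=6)
Op 9: UPDATE e=20 (auto-commit; committed e=20)
ROLLBACK at op 3 discards: ['e']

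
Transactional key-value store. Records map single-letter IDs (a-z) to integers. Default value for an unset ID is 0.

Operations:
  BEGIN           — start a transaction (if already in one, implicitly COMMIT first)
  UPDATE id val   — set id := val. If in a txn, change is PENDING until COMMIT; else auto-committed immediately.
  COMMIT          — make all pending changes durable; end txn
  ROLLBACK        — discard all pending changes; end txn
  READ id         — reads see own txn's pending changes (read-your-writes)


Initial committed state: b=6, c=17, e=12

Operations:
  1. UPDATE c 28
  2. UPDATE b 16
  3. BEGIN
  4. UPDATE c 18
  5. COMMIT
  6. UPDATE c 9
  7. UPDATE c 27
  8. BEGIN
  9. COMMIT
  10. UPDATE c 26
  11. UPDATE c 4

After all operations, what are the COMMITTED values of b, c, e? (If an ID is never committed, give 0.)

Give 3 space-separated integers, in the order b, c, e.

Initial committed: {b=6, c=17, e=12}
Op 1: UPDATE c=28 (auto-commit; committed c=28)
Op 2: UPDATE b=16 (auto-commit; committed b=16)
Op 3: BEGIN: in_txn=True, pending={}
Op 4: UPDATE c=18 (pending; pending now {c=18})
Op 5: COMMIT: merged ['c'] into committed; committed now {b=16, c=18, e=12}
Op 6: UPDATE c=9 (auto-commit; committed c=9)
Op 7: UPDATE c=27 (auto-commit; committed c=27)
Op 8: BEGIN: in_txn=True, pending={}
Op 9: COMMIT: merged [] into committed; committed now {b=16, c=27, e=12}
Op 10: UPDATE c=26 (auto-commit; committed c=26)
Op 11: UPDATE c=4 (auto-commit; committed c=4)
Final committed: {b=16, c=4, e=12}

Answer: 16 4 12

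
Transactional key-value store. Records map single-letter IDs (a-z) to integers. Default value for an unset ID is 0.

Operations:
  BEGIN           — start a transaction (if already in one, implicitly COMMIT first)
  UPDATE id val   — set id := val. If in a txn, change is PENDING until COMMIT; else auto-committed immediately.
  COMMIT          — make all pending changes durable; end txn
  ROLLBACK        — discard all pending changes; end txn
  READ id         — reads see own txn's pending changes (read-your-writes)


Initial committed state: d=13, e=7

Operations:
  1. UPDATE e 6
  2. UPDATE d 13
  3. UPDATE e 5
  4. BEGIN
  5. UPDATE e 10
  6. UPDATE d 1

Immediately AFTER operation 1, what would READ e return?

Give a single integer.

Initial committed: {d=13, e=7}
Op 1: UPDATE e=6 (auto-commit; committed e=6)
After op 1: visible(e) = 6 (pending={}, committed={d=13, e=6})

Answer: 6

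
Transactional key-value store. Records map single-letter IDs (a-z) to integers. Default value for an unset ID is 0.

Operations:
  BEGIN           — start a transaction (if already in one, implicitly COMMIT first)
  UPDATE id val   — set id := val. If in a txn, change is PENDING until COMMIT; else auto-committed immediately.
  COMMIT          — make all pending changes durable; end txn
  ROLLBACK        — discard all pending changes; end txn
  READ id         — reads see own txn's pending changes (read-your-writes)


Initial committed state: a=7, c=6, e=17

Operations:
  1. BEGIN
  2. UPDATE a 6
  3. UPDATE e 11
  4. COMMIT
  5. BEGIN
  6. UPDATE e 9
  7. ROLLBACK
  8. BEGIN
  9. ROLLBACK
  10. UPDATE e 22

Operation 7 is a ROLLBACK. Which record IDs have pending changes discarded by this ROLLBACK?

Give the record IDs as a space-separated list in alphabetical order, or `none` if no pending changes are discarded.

Initial committed: {a=7, c=6, e=17}
Op 1: BEGIN: in_txn=True, pending={}
Op 2: UPDATE a=6 (pending; pending now {a=6})
Op 3: UPDATE e=11 (pending; pending now {a=6, e=11})
Op 4: COMMIT: merged ['a', 'e'] into committed; committed now {a=6, c=6, e=11}
Op 5: BEGIN: in_txn=True, pending={}
Op 6: UPDATE e=9 (pending; pending now {e=9})
Op 7: ROLLBACK: discarded pending ['e']; in_txn=False
Op 8: BEGIN: in_txn=True, pending={}
Op 9: ROLLBACK: discarded pending []; in_txn=False
Op 10: UPDATE e=22 (auto-commit; committed e=22)
ROLLBACK at op 7 discards: ['e']

Answer: e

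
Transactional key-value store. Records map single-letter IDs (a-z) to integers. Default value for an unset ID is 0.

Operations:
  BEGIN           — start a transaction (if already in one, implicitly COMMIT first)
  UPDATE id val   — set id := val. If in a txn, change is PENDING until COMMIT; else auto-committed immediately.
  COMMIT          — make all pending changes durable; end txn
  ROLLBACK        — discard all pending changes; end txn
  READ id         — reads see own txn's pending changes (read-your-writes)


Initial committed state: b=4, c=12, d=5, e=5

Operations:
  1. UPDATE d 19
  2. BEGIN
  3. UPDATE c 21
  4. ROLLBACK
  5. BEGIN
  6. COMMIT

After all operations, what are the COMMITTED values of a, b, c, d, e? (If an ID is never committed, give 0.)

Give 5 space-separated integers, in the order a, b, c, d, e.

Initial committed: {b=4, c=12, d=5, e=5}
Op 1: UPDATE d=19 (auto-commit; committed d=19)
Op 2: BEGIN: in_txn=True, pending={}
Op 3: UPDATE c=21 (pending; pending now {c=21})
Op 4: ROLLBACK: discarded pending ['c']; in_txn=False
Op 5: BEGIN: in_txn=True, pending={}
Op 6: COMMIT: merged [] into committed; committed now {b=4, c=12, d=19, e=5}
Final committed: {b=4, c=12, d=19, e=5}

Answer: 0 4 12 19 5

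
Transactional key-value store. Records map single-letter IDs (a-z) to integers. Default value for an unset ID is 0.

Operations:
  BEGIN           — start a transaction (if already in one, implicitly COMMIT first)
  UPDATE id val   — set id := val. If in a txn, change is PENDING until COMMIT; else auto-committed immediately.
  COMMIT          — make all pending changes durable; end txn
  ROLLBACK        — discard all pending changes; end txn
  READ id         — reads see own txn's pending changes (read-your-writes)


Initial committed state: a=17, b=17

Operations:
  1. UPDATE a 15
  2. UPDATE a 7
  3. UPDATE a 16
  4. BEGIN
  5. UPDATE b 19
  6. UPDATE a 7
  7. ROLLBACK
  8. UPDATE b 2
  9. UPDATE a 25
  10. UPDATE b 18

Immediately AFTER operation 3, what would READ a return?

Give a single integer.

Initial committed: {a=17, b=17}
Op 1: UPDATE a=15 (auto-commit; committed a=15)
Op 2: UPDATE a=7 (auto-commit; committed a=7)
Op 3: UPDATE a=16 (auto-commit; committed a=16)
After op 3: visible(a) = 16 (pending={}, committed={a=16, b=17})

Answer: 16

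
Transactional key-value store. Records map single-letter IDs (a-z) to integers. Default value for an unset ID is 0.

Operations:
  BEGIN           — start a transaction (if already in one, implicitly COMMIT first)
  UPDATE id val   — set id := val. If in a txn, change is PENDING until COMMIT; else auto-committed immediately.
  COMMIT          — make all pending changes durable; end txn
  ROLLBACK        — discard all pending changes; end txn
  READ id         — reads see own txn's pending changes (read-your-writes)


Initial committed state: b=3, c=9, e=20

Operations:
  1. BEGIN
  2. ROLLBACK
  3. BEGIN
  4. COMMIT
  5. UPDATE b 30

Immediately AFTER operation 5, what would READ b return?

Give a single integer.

Answer: 30

Derivation:
Initial committed: {b=3, c=9, e=20}
Op 1: BEGIN: in_txn=True, pending={}
Op 2: ROLLBACK: discarded pending []; in_txn=False
Op 3: BEGIN: in_txn=True, pending={}
Op 4: COMMIT: merged [] into committed; committed now {b=3, c=9, e=20}
Op 5: UPDATE b=30 (auto-commit; committed b=30)
After op 5: visible(b) = 30 (pending={}, committed={b=30, c=9, e=20})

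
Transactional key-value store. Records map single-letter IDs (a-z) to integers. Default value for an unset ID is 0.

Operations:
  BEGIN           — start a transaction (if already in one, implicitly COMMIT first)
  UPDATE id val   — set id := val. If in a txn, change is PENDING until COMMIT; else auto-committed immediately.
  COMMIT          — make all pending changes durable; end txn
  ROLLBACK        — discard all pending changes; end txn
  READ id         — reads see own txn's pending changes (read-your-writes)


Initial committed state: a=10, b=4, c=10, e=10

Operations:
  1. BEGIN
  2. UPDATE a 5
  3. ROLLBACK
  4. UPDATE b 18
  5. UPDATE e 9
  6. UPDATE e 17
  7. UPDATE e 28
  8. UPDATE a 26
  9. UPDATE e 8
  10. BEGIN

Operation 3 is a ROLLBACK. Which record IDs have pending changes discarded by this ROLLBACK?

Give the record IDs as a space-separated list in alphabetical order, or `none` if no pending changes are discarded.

Answer: a

Derivation:
Initial committed: {a=10, b=4, c=10, e=10}
Op 1: BEGIN: in_txn=True, pending={}
Op 2: UPDATE a=5 (pending; pending now {a=5})
Op 3: ROLLBACK: discarded pending ['a']; in_txn=False
Op 4: UPDATE b=18 (auto-commit; committed b=18)
Op 5: UPDATE e=9 (auto-commit; committed e=9)
Op 6: UPDATE e=17 (auto-commit; committed e=17)
Op 7: UPDATE e=28 (auto-commit; committed e=28)
Op 8: UPDATE a=26 (auto-commit; committed a=26)
Op 9: UPDATE e=8 (auto-commit; committed e=8)
Op 10: BEGIN: in_txn=True, pending={}
ROLLBACK at op 3 discards: ['a']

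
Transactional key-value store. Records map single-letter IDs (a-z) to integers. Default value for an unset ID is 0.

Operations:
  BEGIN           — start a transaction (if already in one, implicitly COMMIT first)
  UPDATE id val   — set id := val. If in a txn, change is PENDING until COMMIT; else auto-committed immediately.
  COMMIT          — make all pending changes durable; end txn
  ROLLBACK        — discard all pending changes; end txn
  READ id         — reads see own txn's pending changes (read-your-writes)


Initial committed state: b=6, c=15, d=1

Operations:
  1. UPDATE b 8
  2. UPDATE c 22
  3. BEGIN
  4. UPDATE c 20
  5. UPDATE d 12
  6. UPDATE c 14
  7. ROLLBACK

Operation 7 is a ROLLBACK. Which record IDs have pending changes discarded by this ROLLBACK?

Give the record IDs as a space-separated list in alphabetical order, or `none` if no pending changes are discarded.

Answer: c d

Derivation:
Initial committed: {b=6, c=15, d=1}
Op 1: UPDATE b=8 (auto-commit; committed b=8)
Op 2: UPDATE c=22 (auto-commit; committed c=22)
Op 3: BEGIN: in_txn=True, pending={}
Op 4: UPDATE c=20 (pending; pending now {c=20})
Op 5: UPDATE d=12 (pending; pending now {c=20, d=12})
Op 6: UPDATE c=14 (pending; pending now {c=14, d=12})
Op 7: ROLLBACK: discarded pending ['c', 'd']; in_txn=False
ROLLBACK at op 7 discards: ['c', 'd']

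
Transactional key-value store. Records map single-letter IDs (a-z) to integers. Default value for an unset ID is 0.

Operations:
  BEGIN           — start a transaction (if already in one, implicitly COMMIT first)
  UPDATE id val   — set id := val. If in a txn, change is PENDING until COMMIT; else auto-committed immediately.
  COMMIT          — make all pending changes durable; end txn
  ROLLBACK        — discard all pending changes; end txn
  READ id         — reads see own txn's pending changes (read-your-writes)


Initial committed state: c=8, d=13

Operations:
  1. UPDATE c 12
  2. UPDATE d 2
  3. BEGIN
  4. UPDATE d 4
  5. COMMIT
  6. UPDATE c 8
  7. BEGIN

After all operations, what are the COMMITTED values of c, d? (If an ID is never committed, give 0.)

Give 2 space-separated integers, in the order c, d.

Answer: 8 4

Derivation:
Initial committed: {c=8, d=13}
Op 1: UPDATE c=12 (auto-commit; committed c=12)
Op 2: UPDATE d=2 (auto-commit; committed d=2)
Op 3: BEGIN: in_txn=True, pending={}
Op 4: UPDATE d=4 (pending; pending now {d=4})
Op 5: COMMIT: merged ['d'] into committed; committed now {c=12, d=4}
Op 6: UPDATE c=8 (auto-commit; committed c=8)
Op 7: BEGIN: in_txn=True, pending={}
Final committed: {c=8, d=4}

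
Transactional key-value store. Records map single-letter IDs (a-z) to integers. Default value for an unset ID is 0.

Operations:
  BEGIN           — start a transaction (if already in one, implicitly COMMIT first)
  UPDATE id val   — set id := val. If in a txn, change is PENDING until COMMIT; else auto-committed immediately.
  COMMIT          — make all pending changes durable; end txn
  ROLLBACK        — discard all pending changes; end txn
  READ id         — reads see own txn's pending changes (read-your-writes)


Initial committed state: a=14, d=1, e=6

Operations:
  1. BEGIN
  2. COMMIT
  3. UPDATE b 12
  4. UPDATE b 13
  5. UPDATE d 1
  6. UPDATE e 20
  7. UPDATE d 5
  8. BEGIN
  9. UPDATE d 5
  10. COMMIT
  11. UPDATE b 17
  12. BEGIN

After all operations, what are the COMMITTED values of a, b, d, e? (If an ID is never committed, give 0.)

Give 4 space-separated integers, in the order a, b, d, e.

Answer: 14 17 5 20

Derivation:
Initial committed: {a=14, d=1, e=6}
Op 1: BEGIN: in_txn=True, pending={}
Op 2: COMMIT: merged [] into committed; committed now {a=14, d=1, e=6}
Op 3: UPDATE b=12 (auto-commit; committed b=12)
Op 4: UPDATE b=13 (auto-commit; committed b=13)
Op 5: UPDATE d=1 (auto-commit; committed d=1)
Op 6: UPDATE e=20 (auto-commit; committed e=20)
Op 7: UPDATE d=5 (auto-commit; committed d=5)
Op 8: BEGIN: in_txn=True, pending={}
Op 9: UPDATE d=5 (pending; pending now {d=5})
Op 10: COMMIT: merged ['d'] into committed; committed now {a=14, b=13, d=5, e=20}
Op 11: UPDATE b=17 (auto-commit; committed b=17)
Op 12: BEGIN: in_txn=True, pending={}
Final committed: {a=14, b=17, d=5, e=20}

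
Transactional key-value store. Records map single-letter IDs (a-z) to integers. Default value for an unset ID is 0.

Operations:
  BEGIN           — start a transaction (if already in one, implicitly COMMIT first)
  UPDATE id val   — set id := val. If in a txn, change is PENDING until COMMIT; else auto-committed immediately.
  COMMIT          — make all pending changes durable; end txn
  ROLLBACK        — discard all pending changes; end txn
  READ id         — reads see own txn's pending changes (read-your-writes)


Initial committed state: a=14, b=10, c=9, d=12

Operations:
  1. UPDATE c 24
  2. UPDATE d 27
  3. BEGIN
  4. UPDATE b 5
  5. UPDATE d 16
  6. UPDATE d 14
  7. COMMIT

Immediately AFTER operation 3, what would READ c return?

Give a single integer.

Initial committed: {a=14, b=10, c=9, d=12}
Op 1: UPDATE c=24 (auto-commit; committed c=24)
Op 2: UPDATE d=27 (auto-commit; committed d=27)
Op 3: BEGIN: in_txn=True, pending={}
After op 3: visible(c) = 24 (pending={}, committed={a=14, b=10, c=24, d=27})

Answer: 24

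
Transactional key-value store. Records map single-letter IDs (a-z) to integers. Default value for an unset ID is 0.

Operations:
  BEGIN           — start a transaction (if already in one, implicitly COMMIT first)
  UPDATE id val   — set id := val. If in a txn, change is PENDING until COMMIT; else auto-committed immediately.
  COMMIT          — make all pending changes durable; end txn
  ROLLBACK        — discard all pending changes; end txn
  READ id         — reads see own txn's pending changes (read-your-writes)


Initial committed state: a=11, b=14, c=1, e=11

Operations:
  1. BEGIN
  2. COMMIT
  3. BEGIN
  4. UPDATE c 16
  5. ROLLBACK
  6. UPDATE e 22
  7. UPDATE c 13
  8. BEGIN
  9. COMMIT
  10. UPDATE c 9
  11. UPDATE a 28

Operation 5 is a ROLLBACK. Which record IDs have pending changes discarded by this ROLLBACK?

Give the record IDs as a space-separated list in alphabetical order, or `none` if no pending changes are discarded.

Answer: c

Derivation:
Initial committed: {a=11, b=14, c=1, e=11}
Op 1: BEGIN: in_txn=True, pending={}
Op 2: COMMIT: merged [] into committed; committed now {a=11, b=14, c=1, e=11}
Op 3: BEGIN: in_txn=True, pending={}
Op 4: UPDATE c=16 (pending; pending now {c=16})
Op 5: ROLLBACK: discarded pending ['c']; in_txn=False
Op 6: UPDATE e=22 (auto-commit; committed e=22)
Op 7: UPDATE c=13 (auto-commit; committed c=13)
Op 8: BEGIN: in_txn=True, pending={}
Op 9: COMMIT: merged [] into committed; committed now {a=11, b=14, c=13, e=22}
Op 10: UPDATE c=9 (auto-commit; committed c=9)
Op 11: UPDATE a=28 (auto-commit; committed a=28)
ROLLBACK at op 5 discards: ['c']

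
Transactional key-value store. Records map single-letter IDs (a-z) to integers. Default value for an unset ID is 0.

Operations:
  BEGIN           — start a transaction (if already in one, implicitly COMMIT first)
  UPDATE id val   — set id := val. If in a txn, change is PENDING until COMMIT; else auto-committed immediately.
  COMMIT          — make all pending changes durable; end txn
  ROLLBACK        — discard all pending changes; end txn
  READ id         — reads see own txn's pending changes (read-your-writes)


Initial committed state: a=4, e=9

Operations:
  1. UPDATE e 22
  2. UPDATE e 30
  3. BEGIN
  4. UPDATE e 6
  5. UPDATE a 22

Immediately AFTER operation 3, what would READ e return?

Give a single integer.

Initial committed: {a=4, e=9}
Op 1: UPDATE e=22 (auto-commit; committed e=22)
Op 2: UPDATE e=30 (auto-commit; committed e=30)
Op 3: BEGIN: in_txn=True, pending={}
After op 3: visible(e) = 30 (pending={}, committed={a=4, e=30})

Answer: 30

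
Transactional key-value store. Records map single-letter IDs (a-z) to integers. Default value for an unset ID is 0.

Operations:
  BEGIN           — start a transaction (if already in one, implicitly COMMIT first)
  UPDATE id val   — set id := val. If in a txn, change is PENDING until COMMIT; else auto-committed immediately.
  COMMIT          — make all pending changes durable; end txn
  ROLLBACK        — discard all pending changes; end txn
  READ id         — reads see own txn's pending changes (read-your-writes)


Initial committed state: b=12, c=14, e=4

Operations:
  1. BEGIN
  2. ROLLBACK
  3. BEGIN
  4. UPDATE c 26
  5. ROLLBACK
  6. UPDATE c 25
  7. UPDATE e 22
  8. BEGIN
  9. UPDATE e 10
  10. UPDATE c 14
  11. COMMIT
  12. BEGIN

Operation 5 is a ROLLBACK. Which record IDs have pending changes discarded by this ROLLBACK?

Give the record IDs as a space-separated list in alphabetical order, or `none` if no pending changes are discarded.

Answer: c

Derivation:
Initial committed: {b=12, c=14, e=4}
Op 1: BEGIN: in_txn=True, pending={}
Op 2: ROLLBACK: discarded pending []; in_txn=False
Op 3: BEGIN: in_txn=True, pending={}
Op 4: UPDATE c=26 (pending; pending now {c=26})
Op 5: ROLLBACK: discarded pending ['c']; in_txn=False
Op 6: UPDATE c=25 (auto-commit; committed c=25)
Op 7: UPDATE e=22 (auto-commit; committed e=22)
Op 8: BEGIN: in_txn=True, pending={}
Op 9: UPDATE e=10 (pending; pending now {e=10})
Op 10: UPDATE c=14 (pending; pending now {c=14, e=10})
Op 11: COMMIT: merged ['c', 'e'] into committed; committed now {b=12, c=14, e=10}
Op 12: BEGIN: in_txn=True, pending={}
ROLLBACK at op 5 discards: ['c']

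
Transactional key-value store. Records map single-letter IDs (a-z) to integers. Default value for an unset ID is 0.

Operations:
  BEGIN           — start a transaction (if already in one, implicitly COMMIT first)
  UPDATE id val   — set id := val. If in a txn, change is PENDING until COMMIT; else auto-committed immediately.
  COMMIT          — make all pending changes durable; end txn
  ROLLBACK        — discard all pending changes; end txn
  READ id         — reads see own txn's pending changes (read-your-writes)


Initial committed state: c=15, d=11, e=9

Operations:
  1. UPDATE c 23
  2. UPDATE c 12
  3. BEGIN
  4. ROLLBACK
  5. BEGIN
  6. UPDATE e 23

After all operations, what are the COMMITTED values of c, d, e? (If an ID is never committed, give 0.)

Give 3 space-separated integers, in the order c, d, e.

Initial committed: {c=15, d=11, e=9}
Op 1: UPDATE c=23 (auto-commit; committed c=23)
Op 2: UPDATE c=12 (auto-commit; committed c=12)
Op 3: BEGIN: in_txn=True, pending={}
Op 4: ROLLBACK: discarded pending []; in_txn=False
Op 5: BEGIN: in_txn=True, pending={}
Op 6: UPDATE e=23 (pending; pending now {e=23})
Final committed: {c=12, d=11, e=9}

Answer: 12 11 9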